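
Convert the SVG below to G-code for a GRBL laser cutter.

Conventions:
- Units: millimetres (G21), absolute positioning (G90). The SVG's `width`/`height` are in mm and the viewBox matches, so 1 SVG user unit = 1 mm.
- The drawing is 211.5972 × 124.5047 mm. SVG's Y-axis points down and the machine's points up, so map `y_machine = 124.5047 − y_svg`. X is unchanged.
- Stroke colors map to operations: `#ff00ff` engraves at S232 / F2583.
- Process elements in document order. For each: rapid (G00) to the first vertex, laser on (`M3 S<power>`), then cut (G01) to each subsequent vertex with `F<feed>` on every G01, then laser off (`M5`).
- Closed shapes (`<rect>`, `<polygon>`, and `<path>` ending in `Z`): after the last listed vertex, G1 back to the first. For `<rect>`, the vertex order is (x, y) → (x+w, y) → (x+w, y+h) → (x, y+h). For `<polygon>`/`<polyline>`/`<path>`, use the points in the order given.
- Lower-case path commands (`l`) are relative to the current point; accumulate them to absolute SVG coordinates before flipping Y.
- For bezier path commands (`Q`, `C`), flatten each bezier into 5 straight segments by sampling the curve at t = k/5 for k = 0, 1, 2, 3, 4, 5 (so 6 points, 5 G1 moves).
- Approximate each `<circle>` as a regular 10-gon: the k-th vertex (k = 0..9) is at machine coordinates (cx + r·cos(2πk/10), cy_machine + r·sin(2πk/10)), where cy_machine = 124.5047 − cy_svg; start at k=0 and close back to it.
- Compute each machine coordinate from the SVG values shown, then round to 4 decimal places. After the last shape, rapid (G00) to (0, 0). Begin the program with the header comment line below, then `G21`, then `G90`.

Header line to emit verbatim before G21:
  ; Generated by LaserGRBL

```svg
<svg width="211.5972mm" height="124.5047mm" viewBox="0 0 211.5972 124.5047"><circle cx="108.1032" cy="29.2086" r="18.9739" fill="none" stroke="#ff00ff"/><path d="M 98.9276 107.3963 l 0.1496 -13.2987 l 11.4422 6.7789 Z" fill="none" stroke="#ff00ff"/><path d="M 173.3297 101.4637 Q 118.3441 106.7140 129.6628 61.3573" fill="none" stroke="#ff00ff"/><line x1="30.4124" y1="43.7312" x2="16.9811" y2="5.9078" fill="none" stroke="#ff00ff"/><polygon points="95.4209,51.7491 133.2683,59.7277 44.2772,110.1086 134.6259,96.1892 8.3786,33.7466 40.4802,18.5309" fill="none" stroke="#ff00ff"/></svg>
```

viewBox `0 0 211.5972 124.5047` with mm width/height → 1 unit = 1 mm. Flip: y_m = 124.5047 − y_svg.

**Shape 1** — `<circle>` circle, stroke `#ff00ff` → engrave (S232, F2583). Machine vertices: (127.0771,95.2961) → (123.4534,106.4487) → (113.9665,113.3414) → (102.2399,113.3414) → (92.7530,106.4487) → (89.1293,95.2961) → (92.7530,84.1435) → (102.2399,77.2508) → (113.9665,77.2508) → (123.4534,84.1435) → (127.0771,95.2961). Closed: final G1 returns to the first vertex.

**Shape 2** — `<path>` regular polygon, stroke `#ff00ff` → engrave (S232, F2583). Machine vertices: (98.9276,17.1084) → (99.0772,30.4071) → (110.5194,23.6282) → (98.9276,17.1084). Closed: final G1 returns to the first vertex.

**Shape 3** — `<path>` quadratic bezier, stroke `#ff00ff` → engrave (S232, F2583). Control points (SVG): P0=(173.3297,101.4637), P1=(118.3441,106.7140), P2=(129.6628,61.3573); sampled at t=k/5. Machine vertices: (173.3297,23.0410) → (153.9876,22.9652) → (139.9499,26.9379) → (131.2165,34.9592) → (127.7875,47.0290) → (129.6628,63.1474). Open path.

**Shape 4** — `<line>` line segment, stroke `#ff00ff` → engrave (S232, F2583). Machine vertices: (30.4124,80.7735) → (16.9811,118.5969). Open path.

**Shape 5** — `<polygon>` closed polygon, stroke `#ff00ff` → engrave (S232, F2583). Machine vertices: (95.4209,72.7556) → (133.2683,64.7770) → (44.2772,14.3961) → (134.6259,28.3155) → (8.3786,90.7581) → (40.4802,105.9738) → (95.4209,72.7556). Closed: final G1 returns to the first vertex.

; Generated by LaserGRBL
G21
G90
G00 X127.0771 Y95.2961
M3 S232
G01 X123.4534 Y106.4487 F2583
G01 X113.9665 Y113.3414 F2583
G01 X102.2399 Y113.3414 F2583
G01 X92.7530 Y106.4487 F2583
G01 X89.1293 Y95.2961 F2583
G01 X92.7530 Y84.1435 F2583
G01 X102.2399 Y77.2508 F2583
G01 X113.9665 Y77.2508 F2583
G01 X123.4534 Y84.1435 F2583
G01 X127.0771 Y95.2961 F2583
M5
G00 X98.9276 Y17.1084
M3 S232
G01 X99.0772 Y30.4071 F2583
G01 X110.5194 Y23.6282 F2583
G01 X98.9276 Y17.1084 F2583
M5
G00 X173.3297 Y23.0410
M3 S232
G01 X153.9876 Y22.9652 F2583
G01 X139.9499 Y26.9379 F2583
G01 X131.2165 Y34.9592 F2583
G01 X127.7875 Y47.0290 F2583
G01 X129.6628 Y63.1474 F2583
M5
G00 X30.4124 Y80.7735
M3 S232
G01 X16.9811 Y118.5969 F2583
M5
G00 X95.4209 Y72.7556
M3 S232
G01 X133.2683 Y64.7770 F2583
G01 X44.2772 Y14.3961 F2583
G01 X134.6259 Y28.3155 F2583
G01 X8.3786 Y90.7581 F2583
G01 X40.4802 Y105.9738 F2583
G01 X95.4209 Y72.7556 F2583
M5
G00 X0.0000 Y0.0000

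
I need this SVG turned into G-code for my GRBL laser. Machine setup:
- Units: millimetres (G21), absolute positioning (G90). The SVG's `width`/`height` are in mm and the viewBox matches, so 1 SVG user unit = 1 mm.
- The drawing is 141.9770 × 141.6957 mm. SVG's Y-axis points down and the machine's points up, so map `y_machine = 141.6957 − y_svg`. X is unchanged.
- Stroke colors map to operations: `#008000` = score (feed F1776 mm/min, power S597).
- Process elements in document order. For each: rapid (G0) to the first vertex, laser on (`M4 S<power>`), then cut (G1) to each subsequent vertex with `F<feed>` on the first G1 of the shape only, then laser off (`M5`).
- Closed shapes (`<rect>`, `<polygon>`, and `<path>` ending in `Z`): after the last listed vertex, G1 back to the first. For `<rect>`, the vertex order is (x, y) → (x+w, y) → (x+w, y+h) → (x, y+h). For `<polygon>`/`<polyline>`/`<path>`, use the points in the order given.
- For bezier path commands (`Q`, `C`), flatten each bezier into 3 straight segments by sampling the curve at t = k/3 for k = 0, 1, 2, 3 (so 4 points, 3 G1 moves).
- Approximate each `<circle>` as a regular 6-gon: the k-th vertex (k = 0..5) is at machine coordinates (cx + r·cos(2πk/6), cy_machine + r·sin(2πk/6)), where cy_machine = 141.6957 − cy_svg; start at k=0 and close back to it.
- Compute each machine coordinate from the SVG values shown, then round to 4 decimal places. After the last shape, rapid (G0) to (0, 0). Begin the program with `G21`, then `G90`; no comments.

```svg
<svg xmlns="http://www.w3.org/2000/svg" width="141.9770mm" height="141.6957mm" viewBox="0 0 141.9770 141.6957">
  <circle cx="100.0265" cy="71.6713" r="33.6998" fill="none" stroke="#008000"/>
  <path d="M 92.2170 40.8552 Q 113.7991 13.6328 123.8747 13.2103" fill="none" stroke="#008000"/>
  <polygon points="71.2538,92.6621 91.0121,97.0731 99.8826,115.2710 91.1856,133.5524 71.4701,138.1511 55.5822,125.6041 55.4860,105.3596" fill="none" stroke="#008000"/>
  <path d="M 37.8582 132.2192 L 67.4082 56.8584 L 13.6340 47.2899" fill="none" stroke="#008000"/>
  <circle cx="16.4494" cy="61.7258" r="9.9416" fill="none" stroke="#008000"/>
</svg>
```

Since the viewBox matches the mm dimensions, user units are millimetres directly. The only transform is the Y-flip y_m = 141.6957 − y_svg.

Shape 1 is a circle drawn with `<circle>`. Its stroke #008000 means score at S597, F1776. After flipping Y the toolpath is (133.7263,70.0244) → (116.8764,99.2093) → (83.1766,99.2093) → (66.3267,70.0244) → (83.1766,40.8395) → (116.8764,40.8395) → (133.7263,70.0244), returning to the start.

Shape 2 is a quadratic bezier drawn with `<path>`. Its stroke #008000 means score at S597, F1776. After flipping Y the toolpath is (92.2170,100.8405) → (105.3266,116.0110) → (115.8791,125.2260) → (123.8747,128.4854).

Shape 3 is a regular polygon drawn with `<polygon>`. Its stroke #008000 means score at S597, F1776. After flipping Y the toolpath is (71.2538,49.0336) → (91.0121,44.6226) → (99.8826,26.4247) → (91.1856,8.1433) → (71.4701,3.5446) → (55.5822,16.0916) → (55.4860,36.3361) → (71.2538,49.0336), returning to the start.

Shape 4 is a open polyline drawn with `<path>`. Its stroke #008000 means score at S597, F1776. After flipping Y the toolpath is (37.8582,9.4765) → (67.4082,84.8373) → (13.6340,94.4058).

Shape 5 is a circle drawn with `<circle>`. Its stroke #008000 means score at S597, F1776. After flipping Y the toolpath is (26.3910,79.9699) → (21.4202,88.5796) → (11.4786,88.5796) → (6.5078,79.9699) → (11.4786,71.3602) → (21.4202,71.3602) → (26.3910,79.9699), returning to the start.

G21
G90
G0 X133.7263 Y70.0244
M4 S597
G1 X116.8764 Y99.2093 F1776
G1 X83.1766 Y99.2093
G1 X66.3267 Y70.0244
G1 X83.1766 Y40.8395
G1 X116.8764 Y40.8395
G1 X133.7263 Y70.0244
M5
G0 X92.2170 Y100.8405
M4 S597
G1 X105.3266 Y116.0110 F1776
G1 X115.8791 Y125.2260
G1 X123.8747 Y128.4854
M5
G0 X71.2538 Y49.0336
M4 S597
G1 X91.0121 Y44.6226 F1776
G1 X99.8826 Y26.4247
G1 X91.1856 Y8.1433
G1 X71.4701 Y3.5446
G1 X55.5822 Y16.0916
G1 X55.4860 Y36.3361
G1 X71.2538 Y49.0336
M5
G0 X37.8582 Y9.4765
M4 S597
G1 X67.4082 Y84.8373 F1776
G1 X13.6340 Y94.4058
M5
G0 X26.3910 Y79.9699
M4 S597
G1 X21.4202 Y88.5796 F1776
G1 X11.4786 Y88.5796
G1 X6.5078 Y79.9699
G1 X11.4786 Y71.3602
G1 X21.4202 Y71.3602
G1 X26.3910 Y79.9699
M5
G0 X0.0000 Y0.0000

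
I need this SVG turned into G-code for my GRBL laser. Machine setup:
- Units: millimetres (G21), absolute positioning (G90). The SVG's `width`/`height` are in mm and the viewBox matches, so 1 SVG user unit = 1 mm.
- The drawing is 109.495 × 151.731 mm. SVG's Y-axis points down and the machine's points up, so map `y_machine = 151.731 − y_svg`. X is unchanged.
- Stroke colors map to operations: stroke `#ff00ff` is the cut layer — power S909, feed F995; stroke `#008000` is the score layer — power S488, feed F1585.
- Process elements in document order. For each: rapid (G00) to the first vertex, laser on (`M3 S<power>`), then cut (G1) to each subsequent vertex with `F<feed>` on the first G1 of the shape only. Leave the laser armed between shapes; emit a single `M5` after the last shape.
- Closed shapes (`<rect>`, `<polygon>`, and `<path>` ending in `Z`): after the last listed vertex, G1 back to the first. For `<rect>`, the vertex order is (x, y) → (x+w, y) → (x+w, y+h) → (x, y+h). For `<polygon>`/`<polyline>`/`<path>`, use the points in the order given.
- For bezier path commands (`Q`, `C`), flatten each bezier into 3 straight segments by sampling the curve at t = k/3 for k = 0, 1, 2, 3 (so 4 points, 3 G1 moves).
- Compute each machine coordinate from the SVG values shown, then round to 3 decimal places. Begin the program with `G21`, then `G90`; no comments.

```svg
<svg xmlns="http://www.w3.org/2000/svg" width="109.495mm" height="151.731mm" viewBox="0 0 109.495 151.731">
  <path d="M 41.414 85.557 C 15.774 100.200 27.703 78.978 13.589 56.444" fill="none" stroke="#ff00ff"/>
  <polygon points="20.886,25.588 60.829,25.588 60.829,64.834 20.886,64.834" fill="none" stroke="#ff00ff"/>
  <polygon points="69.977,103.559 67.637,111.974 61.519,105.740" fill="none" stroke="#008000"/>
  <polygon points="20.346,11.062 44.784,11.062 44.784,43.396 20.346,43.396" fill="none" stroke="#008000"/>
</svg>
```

G21
G90
G00 X41.414 Y66.174
M3 S909
G1 X25.941 Y62.206 F995
G1 X21.378 Y74.470
G1 X13.589 Y95.287
G00 X20.886 Y126.143
M3 S909
G1 X60.829 Y126.143 F995
G1 X60.829 Y86.897
G1 X20.886 Y86.897
G1 X20.886 Y126.143
G00 X69.977 Y48.172
M3 S488
G1 X67.637 Y39.757 F1585
G1 X61.519 Y45.991
G1 X69.977 Y48.172
G00 X20.346 Y140.669
M3 S488
G1 X44.784 Y140.669 F1585
G1 X44.784 Y108.335
G1 X20.346 Y108.335
G1 X20.346 Y140.669
M5

1 u = 1 mm; y_m = 151.731 − y.

[1] `<path>` cubic bezier, #ff00ff→cut S909 F995: (41.414,66.174) → (25.941,62.206) → (21.378,74.470) → (13.589,95.287)

[2] `<polygon>` rectangle, #ff00ff→cut S909 F995: (20.886,126.143) → (60.829,126.143) → (60.829,86.897) → (20.886,86.897) → (20.886,126.143) (closed)

[3] `<polygon>` regular polygon, #008000→score S488 F1585: (69.977,48.172) → (67.637,39.757) → (61.519,45.991) → (69.977,48.172) (closed)

[4] `<polygon>` rectangle, #008000→score S488 F1585: (20.346,140.669) → (44.784,140.669) → (44.784,108.335) → (20.346,108.335) → (20.346,140.669) (closed)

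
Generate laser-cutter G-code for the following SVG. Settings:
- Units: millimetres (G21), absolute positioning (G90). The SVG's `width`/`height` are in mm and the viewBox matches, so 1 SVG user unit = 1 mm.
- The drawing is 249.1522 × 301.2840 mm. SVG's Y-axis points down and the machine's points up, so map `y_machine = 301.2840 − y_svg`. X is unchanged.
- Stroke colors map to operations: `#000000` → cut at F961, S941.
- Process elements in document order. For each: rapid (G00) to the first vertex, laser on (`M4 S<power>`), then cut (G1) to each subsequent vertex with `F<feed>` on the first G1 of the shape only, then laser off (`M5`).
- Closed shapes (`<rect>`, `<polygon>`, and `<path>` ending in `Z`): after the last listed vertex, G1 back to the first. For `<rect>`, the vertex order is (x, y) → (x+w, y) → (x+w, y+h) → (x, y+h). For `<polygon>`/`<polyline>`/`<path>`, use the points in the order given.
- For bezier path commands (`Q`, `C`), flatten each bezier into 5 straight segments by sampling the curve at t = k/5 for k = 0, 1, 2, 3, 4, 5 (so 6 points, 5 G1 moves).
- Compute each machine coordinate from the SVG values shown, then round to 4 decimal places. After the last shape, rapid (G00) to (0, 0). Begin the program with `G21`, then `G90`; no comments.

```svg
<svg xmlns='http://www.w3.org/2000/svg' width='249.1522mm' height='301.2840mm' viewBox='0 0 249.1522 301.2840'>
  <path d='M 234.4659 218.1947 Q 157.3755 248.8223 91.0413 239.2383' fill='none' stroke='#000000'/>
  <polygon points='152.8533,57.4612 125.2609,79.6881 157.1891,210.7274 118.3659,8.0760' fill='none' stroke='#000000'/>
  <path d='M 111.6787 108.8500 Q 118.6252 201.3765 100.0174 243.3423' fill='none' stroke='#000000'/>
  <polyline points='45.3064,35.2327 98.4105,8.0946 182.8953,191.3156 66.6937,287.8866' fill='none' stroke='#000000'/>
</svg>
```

G21
G90
G00 X234.4659 Y83.0893
M4 S941
G1 X204.0600 Y72.4467 F961
G1 X174.5146 Y65.0211
G1 X145.8297 Y60.8124
G1 X118.0052 Y59.8206
G1 X91.0413 Y62.0457
M5
G00 X152.8533 Y243.8228
M4 S941
G1 X125.2609 Y221.5959 F961
G1 X157.1891 Y90.5566
G1 X118.3659 Y293.2080
G1 X152.8533 Y243.8228
M5
G00 X111.6787 Y192.4340
M4 S941
G1 X113.4351 Y157.4458 F961
G1 X113.1472 Y126.5025
G1 X110.8150 Y99.6041
G1 X106.4383 Y76.7504
G1 X100.0174 Y57.9417
M5
G00 X45.3064 Y266.0513
M4 S941
G1 X98.4105 Y293.1894 F961
G1 X182.8953 Y109.9684
G1 X66.6937 Y13.3974
M5
G00 X0.0000 Y0.0000

viewBox `0 0 249.1522 301.2840` with mm width/height → 1 unit = 1 mm. Flip: y_m = 301.2840 − y_svg.

**Shape 1** — `<path>` quadratic bezier, stroke `#000000` → cut (S941, F961). Control points (SVG): P0=(234.4659,218.1947), P1=(157.3755,248.8223), P2=(91.0413,239.2383); sampled at t=k/5. Machine vertices: (234.4659,83.0893) → (204.0600,72.4467) → (174.5146,65.0211) → (145.8297,60.8124) → (118.0052,59.8206) → (91.0413,62.0457). Open path.

**Shape 2** — `<polygon>` closed polygon, stroke `#000000` → cut (S941, F961). Machine vertices: (152.8533,243.8228) → (125.2609,221.5959) → (157.1891,90.5566) → (118.3659,293.2080) → (152.8533,243.8228). Closed: final G1 returns to the first vertex.

**Shape 3** — `<path>` quadratic bezier, stroke `#000000` → cut (S941, F961). Control points (SVG): P0=(111.6787,108.8500), P1=(118.6252,201.3765), P2=(100.0174,243.3423); sampled at t=k/5. Machine vertices: (111.6787,192.4340) → (113.4351,157.4458) → (113.1472,126.5025) → (110.8150,99.6041) → (106.4383,76.7504) → (100.0174,57.9417). Open path.

**Shape 4** — `<polyline>` open polyline, stroke `#000000` → cut (S941, F961). Machine vertices: (45.3064,266.0513) → (98.4105,293.1894) → (182.8953,109.9684) → (66.6937,13.3974). Open path.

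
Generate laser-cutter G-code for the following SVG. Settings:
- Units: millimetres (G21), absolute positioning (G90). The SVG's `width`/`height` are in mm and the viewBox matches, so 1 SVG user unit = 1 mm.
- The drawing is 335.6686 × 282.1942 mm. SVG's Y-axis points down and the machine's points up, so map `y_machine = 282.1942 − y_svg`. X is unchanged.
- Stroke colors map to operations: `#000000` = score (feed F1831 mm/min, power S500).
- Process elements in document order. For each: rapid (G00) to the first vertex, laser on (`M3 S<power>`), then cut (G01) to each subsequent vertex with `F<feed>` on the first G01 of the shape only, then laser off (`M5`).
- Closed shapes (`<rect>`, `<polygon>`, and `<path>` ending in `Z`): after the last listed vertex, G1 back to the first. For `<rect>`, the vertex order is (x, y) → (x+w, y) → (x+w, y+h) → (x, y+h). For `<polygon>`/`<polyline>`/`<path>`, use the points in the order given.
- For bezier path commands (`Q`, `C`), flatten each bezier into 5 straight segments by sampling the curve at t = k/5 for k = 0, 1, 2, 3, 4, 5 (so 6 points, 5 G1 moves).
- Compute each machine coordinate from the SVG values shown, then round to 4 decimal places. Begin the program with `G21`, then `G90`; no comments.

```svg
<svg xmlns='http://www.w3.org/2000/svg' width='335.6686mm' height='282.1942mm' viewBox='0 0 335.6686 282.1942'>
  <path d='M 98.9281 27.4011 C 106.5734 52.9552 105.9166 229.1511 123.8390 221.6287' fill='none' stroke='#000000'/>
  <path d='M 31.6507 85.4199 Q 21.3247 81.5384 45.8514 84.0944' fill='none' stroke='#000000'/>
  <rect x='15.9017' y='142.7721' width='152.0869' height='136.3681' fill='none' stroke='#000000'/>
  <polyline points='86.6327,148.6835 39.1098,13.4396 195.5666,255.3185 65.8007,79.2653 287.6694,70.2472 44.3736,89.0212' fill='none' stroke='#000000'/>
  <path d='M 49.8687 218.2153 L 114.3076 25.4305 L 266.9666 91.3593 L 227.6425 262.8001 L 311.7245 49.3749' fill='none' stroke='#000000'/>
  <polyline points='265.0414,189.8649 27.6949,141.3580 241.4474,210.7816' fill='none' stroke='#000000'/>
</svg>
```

G21
G90
G00 X98.9281 Y254.7931
M3 S500
G01 X102.7341 Y224.0585 F1831
G01 X105.8379 Y173.2192
G01 X109.5297 Y118.3244
G01 X115.1000 Y75.4234
G01 X123.8390 Y60.5655
M5
G00 X31.6507 Y196.7743
M3 S500
G01 X28.9144 Y198.0694 F1831
G01 X28.9663 Y198.8495
G01 X31.8065 Y199.1146
G01 X37.4348 Y198.8647
G01 X45.8514 Y198.0998
M5
G00 X15.9017 Y139.4221
M3 S500
G01 X167.9886 Y139.4221 F1831
G01 X167.9886 Y3.0540
G01 X15.9017 Y3.0540
G01 X15.9017 Y139.4221
M5
G00 X86.6327 Y133.5107
M3 S500
G01 X39.1098 Y268.7546 F1831
G01 X195.5666 Y26.8757
G01 X65.8007 Y202.9289
G01 X287.6694 Y211.9470
G01 X44.3736 Y193.1730
M5
G00 X49.8687 Y63.9789
M3 S500
G01 X114.3076 Y256.7637 F1831
G01 X266.9666 Y190.8349
G01 X227.6425 Y19.3941
G01 X311.7245 Y232.8193
M5
G00 X265.0414 Y92.3293
M3 S500
G01 X27.6949 Y140.8362 F1831
G01 X241.4474 Y71.4126
M5

1 u = 1 mm; y_m = 282.1942 − y.

[1] `<path>` cubic bezier, #000000→score S500 F1831: (98.9281,254.7931) → (102.7341,224.0585) → (105.8379,173.2192) → (109.5297,118.3244) → (115.1000,75.4234) → (123.8390,60.5655)

[2] `<path>` quadratic bezier, #000000→score S500 F1831: (31.6507,196.7743) → (28.9144,198.0694) → (28.9663,198.8495) → (31.8065,199.1146) → (37.4348,198.8647) → (45.8514,198.0998)

[3] `<rect>` rectangle, #000000→score S500 F1831: (15.9017,139.4221) → (167.9886,139.4221) → (167.9886,3.0540) → (15.9017,3.0540) → (15.9017,139.4221) (closed)

[4] `<polyline>` open polyline, #000000→score S500 F1831: (86.6327,133.5107) → (39.1098,268.7546) → (195.5666,26.8757) → (65.8007,202.9289) → (287.6694,211.9470) → (44.3736,193.1730)

[5] `<path>` open polyline, #000000→score S500 F1831: (49.8687,63.9789) → (114.3076,256.7637) → (266.9666,190.8349) → (227.6425,19.3941) → (311.7245,232.8193)

[6] `<polyline>` open polyline, #000000→score S500 F1831: (265.0414,92.3293) → (27.6949,140.8362) → (241.4474,71.4126)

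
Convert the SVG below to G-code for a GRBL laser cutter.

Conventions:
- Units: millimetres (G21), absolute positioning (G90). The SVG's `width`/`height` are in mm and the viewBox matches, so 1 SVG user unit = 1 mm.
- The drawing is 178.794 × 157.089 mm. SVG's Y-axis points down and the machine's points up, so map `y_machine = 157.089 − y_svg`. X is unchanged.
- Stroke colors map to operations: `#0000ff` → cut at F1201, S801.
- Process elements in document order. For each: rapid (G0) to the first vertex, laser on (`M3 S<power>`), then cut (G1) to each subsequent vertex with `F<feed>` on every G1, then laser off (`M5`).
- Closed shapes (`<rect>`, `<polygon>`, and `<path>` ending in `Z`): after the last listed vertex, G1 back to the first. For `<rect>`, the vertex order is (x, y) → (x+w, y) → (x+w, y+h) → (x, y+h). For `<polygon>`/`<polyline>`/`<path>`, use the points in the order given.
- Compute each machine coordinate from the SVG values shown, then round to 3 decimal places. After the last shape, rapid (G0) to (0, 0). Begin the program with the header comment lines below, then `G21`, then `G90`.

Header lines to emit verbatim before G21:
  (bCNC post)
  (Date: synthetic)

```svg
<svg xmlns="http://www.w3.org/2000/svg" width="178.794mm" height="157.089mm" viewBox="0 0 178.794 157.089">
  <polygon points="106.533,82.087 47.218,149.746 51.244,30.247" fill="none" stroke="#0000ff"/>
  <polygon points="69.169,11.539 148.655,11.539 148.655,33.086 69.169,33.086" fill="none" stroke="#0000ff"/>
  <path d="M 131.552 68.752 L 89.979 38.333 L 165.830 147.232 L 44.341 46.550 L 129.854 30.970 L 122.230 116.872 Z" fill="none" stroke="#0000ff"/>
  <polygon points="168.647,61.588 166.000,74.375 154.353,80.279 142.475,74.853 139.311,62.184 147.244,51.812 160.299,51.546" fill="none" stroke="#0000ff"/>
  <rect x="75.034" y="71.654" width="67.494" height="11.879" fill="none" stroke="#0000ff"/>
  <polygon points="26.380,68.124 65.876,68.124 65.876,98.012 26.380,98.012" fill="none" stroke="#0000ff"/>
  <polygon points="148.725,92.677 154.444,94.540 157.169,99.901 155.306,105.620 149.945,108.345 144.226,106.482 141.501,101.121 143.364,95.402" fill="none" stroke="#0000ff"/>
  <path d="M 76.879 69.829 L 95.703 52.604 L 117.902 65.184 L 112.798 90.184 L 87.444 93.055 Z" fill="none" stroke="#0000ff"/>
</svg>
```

(bCNC post)
(Date: synthetic)
G21
G90
G0 X106.533 Y75.002
M3 S801
G1 X47.218 Y7.343 F1201
G1 X51.244 Y126.842 F1201
G1 X106.533 Y75.002 F1201
M5
G0 X69.169 Y145.550
M3 S801
G1 X148.655 Y145.550 F1201
G1 X148.655 Y124.003 F1201
G1 X69.169 Y124.003 F1201
G1 X69.169 Y145.550 F1201
M5
G0 X131.552 Y88.337
M3 S801
G1 X89.979 Y118.756 F1201
G1 X165.830 Y9.857 F1201
G1 X44.341 Y110.539 F1201
G1 X129.854 Y126.119 F1201
G1 X122.230 Y40.217 F1201
G1 X131.552 Y88.337 F1201
M5
G0 X168.647 Y95.501
M3 S801
G1 X166.000 Y82.714 F1201
G1 X154.353 Y76.810 F1201
G1 X142.475 Y82.236 F1201
G1 X139.311 Y94.905 F1201
G1 X147.244 Y105.277 F1201
G1 X160.299 Y105.543 F1201
G1 X168.647 Y95.501 F1201
M5
G0 X75.034 Y85.435
M3 S801
G1 X142.528 Y85.435 F1201
G1 X142.528 Y73.556 F1201
G1 X75.034 Y73.556 F1201
G1 X75.034 Y85.435 F1201
M5
G0 X26.380 Y88.965
M3 S801
G1 X65.876 Y88.965 F1201
G1 X65.876 Y59.077 F1201
G1 X26.380 Y59.077 F1201
G1 X26.380 Y88.965 F1201
M5
G0 X148.725 Y64.412
M3 S801
G1 X154.444 Y62.549 F1201
G1 X157.169 Y57.188 F1201
G1 X155.306 Y51.469 F1201
G1 X149.945 Y48.744 F1201
G1 X144.226 Y50.607 F1201
G1 X141.501 Y55.968 F1201
G1 X143.364 Y61.687 F1201
G1 X148.725 Y64.412 F1201
M5
G0 X76.879 Y87.260
M3 S801
G1 X95.703 Y104.485 F1201
G1 X117.902 Y91.905 F1201
G1 X112.798 Y66.905 F1201
G1 X87.444 Y64.034 F1201
G1 X76.879 Y87.260 F1201
M5
G0 X0.000 Y0.000

viewBox `0 0 178.794 157.089` with mm width/height → 1 unit = 1 mm. Flip: y_m = 157.089 − y_svg.

**Shape 1** — `<polygon>` closed polygon, stroke `#0000ff` → cut (S801, F1201). Machine vertices: (106.533,75.002) → (47.218,7.343) → (51.244,126.842) → (106.533,75.002). Closed: final G1 returns to the first vertex.

**Shape 2** — `<polygon>` rectangle, stroke `#0000ff` → cut (S801, F1201). Machine vertices: (69.169,145.550) → (148.655,145.550) → (148.655,124.003) → (69.169,124.003) → (69.169,145.550). Closed: final G1 returns to the first vertex.

**Shape 3** — `<path>` closed polygon, stroke `#0000ff` → cut (S801, F1201). Machine vertices: (131.552,88.337) → (89.979,118.756) → (165.830,9.857) → (44.341,110.539) → (129.854,126.119) → (122.230,40.217) → (131.552,88.337). Closed: final G1 returns to the first vertex.

**Shape 4** — `<polygon>` regular polygon, stroke `#0000ff` → cut (S801, F1201). Machine vertices: (168.647,95.501) → (166.000,82.714) → (154.353,76.810) → (142.475,82.236) → (139.311,94.905) → (147.244,105.277) → (160.299,105.543) → (168.647,95.501). Closed: final G1 returns to the first vertex.

**Shape 5** — `<rect>` rectangle, stroke `#0000ff` → cut (S801, F1201). Machine vertices: (75.034,85.435) → (142.528,85.435) → (142.528,73.556) → (75.034,73.556) → (75.034,85.435). Closed: final G1 returns to the first vertex.

**Shape 6** — `<polygon>` rectangle, stroke `#0000ff` → cut (S801, F1201). Machine vertices: (26.380,88.965) → (65.876,88.965) → (65.876,59.077) → (26.380,59.077) → (26.380,88.965). Closed: final G1 returns to the first vertex.

**Shape 7** — `<polygon>` regular polygon, stroke `#0000ff` → cut (S801, F1201). Machine vertices: (148.725,64.412) → (154.444,62.549) → (157.169,57.188) → (155.306,51.469) → (149.945,48.744) → (144.226,50.607) → (141.501,55.968) → (143.364,61.687) → (148.725,64.412). Closed: final G1 returns to the first vertex.

**Shape 8** — `<path>` regular polygon, stroke `#0000ff` → cut (S801, F1201). Machine vertices: (76.879,87.260) → (95.703,104.485) → (117.902,91.905) → (112.798,66.905) → (87.444,64.034) → (76.879,87.260). Closed: final G1 returns to the first vertex.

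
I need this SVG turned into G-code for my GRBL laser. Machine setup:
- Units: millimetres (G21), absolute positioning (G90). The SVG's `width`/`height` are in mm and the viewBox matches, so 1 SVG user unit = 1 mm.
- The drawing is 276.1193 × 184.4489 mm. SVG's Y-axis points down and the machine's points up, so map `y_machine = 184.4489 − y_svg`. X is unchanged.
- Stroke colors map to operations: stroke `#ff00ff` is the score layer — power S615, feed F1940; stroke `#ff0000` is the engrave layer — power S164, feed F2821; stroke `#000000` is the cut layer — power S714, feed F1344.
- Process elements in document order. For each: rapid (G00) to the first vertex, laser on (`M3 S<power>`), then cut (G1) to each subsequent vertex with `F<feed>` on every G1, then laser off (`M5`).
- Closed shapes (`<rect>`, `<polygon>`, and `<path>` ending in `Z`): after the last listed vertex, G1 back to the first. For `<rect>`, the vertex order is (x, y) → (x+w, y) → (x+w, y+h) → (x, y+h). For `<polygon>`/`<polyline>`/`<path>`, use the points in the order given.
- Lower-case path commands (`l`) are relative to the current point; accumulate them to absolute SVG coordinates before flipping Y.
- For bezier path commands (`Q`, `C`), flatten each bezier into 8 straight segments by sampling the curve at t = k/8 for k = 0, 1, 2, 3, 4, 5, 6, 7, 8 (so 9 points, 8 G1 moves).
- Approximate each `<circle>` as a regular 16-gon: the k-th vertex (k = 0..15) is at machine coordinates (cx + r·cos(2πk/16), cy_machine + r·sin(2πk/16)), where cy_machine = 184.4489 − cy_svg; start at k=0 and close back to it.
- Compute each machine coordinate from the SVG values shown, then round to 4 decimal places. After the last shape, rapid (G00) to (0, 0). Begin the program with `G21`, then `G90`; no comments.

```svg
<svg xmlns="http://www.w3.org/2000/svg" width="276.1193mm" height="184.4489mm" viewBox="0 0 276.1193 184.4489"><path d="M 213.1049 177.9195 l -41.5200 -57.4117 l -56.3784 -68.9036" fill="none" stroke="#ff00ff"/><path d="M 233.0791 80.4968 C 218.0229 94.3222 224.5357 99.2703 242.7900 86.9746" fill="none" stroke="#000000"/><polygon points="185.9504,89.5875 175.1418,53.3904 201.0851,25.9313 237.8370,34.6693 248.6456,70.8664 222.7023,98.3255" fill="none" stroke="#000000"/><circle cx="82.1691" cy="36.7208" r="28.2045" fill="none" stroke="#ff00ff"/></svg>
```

G21
G90
G00 X213.1049 Y6.5294
M3 S615
G1 X171.5849 Y63.9411 F1940
G1 X115.2065 Y132.8447 F1940
M5
G00 X233.0791 Y103.9521
M3 S714
G1 X228.4249 Y99.2000 F1344
G1 X225.6776 Y95.3783 F1344
G1 X224.7220 Y92.5848 F1344
G1 X225.4431 Y90.9178 F1344
G1 X227.7256 Y90.4752 F1344
G1 X231.4544 Y91.3550 F1344
G1 X236.5142 Y93.6554 F1344
G1 X242.7900 Y97.4743 F1344
M5
G00 X185.9504 Y94.8614
M3 S714
G1 X175.1418 Y131.0585 F1344
G1 X201.0851 Y158.5176 F1344
G1 X237.8370 Y149.7796 F1344
G1 X248.6456 Y113.5825 F1344
G1 X222.7023 Y86.1234 F1344
G1 X185.9504 Y94.8614 F1344
M5
G00 X110.3736 Y147.7281
M3 S615
G1 X108.2267 Y158.5215 F1940
G1 X102.1127 Y167.6717 F1940
G1 X92.9625 Y173.7857 F1940
G1 X82.1691 Y175.9326 F1940
G1 X71.3757 Y173.7857 F1940
G1 X62.2255 Y167.6717 F1940
G1 X56.1115 Y158.5215 F1940
G1 X53.9646 Y147.7281 F1940
G1 X56.1115 Y136.9347 F1940
G1 X62.2255 Y127.7845 F1940
G1 X71.3757 Y121.6705 F1940
G1 X82.1691 Y119.5236 F1940
G1 X92.9625 Y121.6705 F1940
G1 X102.1127 Y127.7845 F1940
G1 X108.2267 Y136.9347 F1940
G1 X110.3736 Y147.7281 F1940
M5
G00 X0.0000 Y0.0000

viewBox `0 0 276.1193 184.4489` with mm width/height → 1 unit = 1 mm. Flip: y_m = 184.4489 − y_svg.

**Shape 1** — `<path>` open polyline, stroke `#ff00ff` → score (S615, F1940). Machine vertices: (213.1049,6.5294) → (171.5849,63.9411) → (115.2065,132.8447). Open path.

**Shape 2** — `<path>` cubic bezier, stroke `#000000` → cut (S714, F1344). Control points (SVG): P0=(233.0791,80.4968), P1=(218.0229,94.3222), P2=(224.5357,99.2703), P3=(242.7900,86.9746); sampled at t=k/8. Machine vertices: (233.0791,103.9521) → (228.4249,99.2000) → (225.6776,95.3783) → (224.7220,92.5848) → (225.4431,90.9178) → (227.7256,90.4752) → (231.4544,91.3550) → (236.5142,93.6554) → (242.7900,97.4743). Open path.

**Shape 3** — `<polygon>` regular polygon, stroke `#000000` → cut (S714, F1344). Machine vertices: (185.9504,94.8614) → (175.1418,131.0585) → (201.0851,158.5176) → (237.8370,149.7796) → (248.6456,113.5825) → (222.7023,86.1234) → (185.9504,94.8614). Closed: final G1 returns to the first vertex.

**Shape 4** — `<circle>` circle, stroke `#ff00ff` → score (S615, F1940). Machine vertices: (110.3736,147.7281) → (108.2267,158.5215) → (102.1127,167.6717) → (92.9625,173.7857) → (82.1691,175.9326) → (71.3757,173.7857) → (62.2255,167.6717) → (56.1115,158.5215) → (53.9646,147.7281) → (56.1115,136.9347) → (62.2255,127.7845) → (71.3757,121.6705) → (82.1691,119.5236) → (92.9625,121.6705) → (102.1127,127.7845) → (108.2267,136.9347) → (110.3736,147.7281). Closed: final G1 returns to the first vertex.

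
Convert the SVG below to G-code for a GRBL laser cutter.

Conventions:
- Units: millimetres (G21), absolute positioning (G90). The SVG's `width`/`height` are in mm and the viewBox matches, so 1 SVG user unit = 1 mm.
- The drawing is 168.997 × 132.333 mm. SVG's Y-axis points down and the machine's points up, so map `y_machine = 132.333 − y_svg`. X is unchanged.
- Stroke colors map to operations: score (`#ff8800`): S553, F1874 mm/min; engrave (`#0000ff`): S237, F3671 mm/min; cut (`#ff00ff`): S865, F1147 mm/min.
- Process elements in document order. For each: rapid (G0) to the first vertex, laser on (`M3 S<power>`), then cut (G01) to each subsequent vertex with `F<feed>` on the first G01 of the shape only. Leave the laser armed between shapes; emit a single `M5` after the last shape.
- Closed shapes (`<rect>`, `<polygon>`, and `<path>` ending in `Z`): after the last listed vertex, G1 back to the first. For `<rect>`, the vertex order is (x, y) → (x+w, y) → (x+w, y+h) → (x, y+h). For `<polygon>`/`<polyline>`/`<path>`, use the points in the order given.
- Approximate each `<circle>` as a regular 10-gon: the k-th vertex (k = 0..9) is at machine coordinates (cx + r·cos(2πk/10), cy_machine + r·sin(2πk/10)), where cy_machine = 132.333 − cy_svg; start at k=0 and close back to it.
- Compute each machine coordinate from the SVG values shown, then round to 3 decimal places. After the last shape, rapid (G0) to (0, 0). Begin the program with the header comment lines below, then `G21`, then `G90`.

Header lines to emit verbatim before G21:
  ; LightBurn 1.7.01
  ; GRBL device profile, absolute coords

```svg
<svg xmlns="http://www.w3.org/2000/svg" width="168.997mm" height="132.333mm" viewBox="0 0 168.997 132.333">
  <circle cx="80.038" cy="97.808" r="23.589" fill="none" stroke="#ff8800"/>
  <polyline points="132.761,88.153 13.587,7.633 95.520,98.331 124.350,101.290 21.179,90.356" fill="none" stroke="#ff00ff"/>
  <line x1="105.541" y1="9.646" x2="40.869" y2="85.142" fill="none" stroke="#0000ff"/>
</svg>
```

; LightBurn 1.7.01
; GRBL device profile, absolute coords
G21
G90
G0 X103.627 Y34.525
M3 S553
G01 X99.122 Y48.390 F1874
G01 X87.327 Y56.959
G01 X72.749 Y56.959
G01 X60.954 Y48.390
G01 X56.449 Y34.525
G01 X60.954 Y20.660
G01 X72.749 Y12.091
G01 X87.327 Y12.091
G01 X99.122 Y20.660
G01 X103.627 Y34.525
G0 X132.761 Y44.180
M3 S865
G01 X13.587 Y124.700 F1147
G01 X95.520 Y34.002
G01 X124.350 Y31.043
G01 X21.179 Y41.977
G0 X105.541 Y122.687
M3 S237
G01 X40.869 Y47.191 F3671
M5
G0 X0.000 Y0.000

Since the viewBox matches the mm dimensions, user units are millimetres directly. The only transform is the Y-flip y_m = 132.333 − y_svg.

Shape 1 is a circle drawn with `<circle>`. Its stroke #ff8800 means score at S553, F1874. After flipping Y the toolpath is (103.627,34.525) → (99.122,48.390) → (87.327,56.959) → (72.749,56.959) → (60.954,48.390) → (56.449,34.525) → (60.954,20.660) → (72.749,12.091) → (87.327,12.091) → (99.122,20.660) → (103.627,34.525), returning to the start.

Shape 2 is a open polyline drawn with `<polyline>`. Its stroke #ff00ff means cut at S865, F1147. After flipping Y the toolpath is (132.761,44.180) → (13.587,124.700) → (95.520,34.002) → (124.350,31.043) → (21.179,41.977).

Shape 3 is a line segment drawn with `<line>`. Its stroke #0000ff means engrave at S237, F3671. After flipping Y the toolpath is (105.541,122.687) → (40.869,47.191).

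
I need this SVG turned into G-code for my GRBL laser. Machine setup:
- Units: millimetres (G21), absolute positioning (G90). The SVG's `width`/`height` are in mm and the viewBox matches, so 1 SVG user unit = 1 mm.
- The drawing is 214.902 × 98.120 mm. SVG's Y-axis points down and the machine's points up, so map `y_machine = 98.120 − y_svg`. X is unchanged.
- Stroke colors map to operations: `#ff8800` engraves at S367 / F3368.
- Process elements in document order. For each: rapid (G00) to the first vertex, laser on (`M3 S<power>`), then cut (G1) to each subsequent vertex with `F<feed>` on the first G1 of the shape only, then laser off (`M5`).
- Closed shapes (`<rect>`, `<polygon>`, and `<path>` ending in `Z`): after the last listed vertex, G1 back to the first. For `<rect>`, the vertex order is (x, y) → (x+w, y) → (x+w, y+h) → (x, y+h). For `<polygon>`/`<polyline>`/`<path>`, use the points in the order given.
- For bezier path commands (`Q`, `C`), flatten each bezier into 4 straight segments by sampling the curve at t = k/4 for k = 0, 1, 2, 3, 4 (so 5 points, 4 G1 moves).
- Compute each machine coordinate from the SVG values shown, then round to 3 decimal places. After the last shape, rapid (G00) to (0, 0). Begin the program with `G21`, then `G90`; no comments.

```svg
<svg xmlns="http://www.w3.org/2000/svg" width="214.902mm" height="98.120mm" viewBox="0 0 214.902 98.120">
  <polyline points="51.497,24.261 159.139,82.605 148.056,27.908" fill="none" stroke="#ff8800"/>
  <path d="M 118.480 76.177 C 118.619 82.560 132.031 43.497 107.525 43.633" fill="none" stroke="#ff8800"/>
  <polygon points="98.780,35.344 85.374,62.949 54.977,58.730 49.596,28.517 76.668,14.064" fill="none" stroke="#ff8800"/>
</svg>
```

1 u = 1 mm; y_m = 98.120 − y.

[1] `<polyline>` open polyline, #ff8800→engrave S367 F3368: (51.497,73.859) → (159.139,15.515) → (148.056,70.212)

[2] `<path>` cubic bezier, #ff8800→engrave S367 F3368: (118.480,21.943) → (120.273,24.354) → (122.244,35.872) → (119.595,48.562) → (107.525,54.487)

[3] `<polygon>` regular polygon, #ff8800→engrave S367 F3368: (98.780,62.776) → (85.374,35.171) → (54.977,39.390) → (49.596,69.603) → (76.668,84.056) → (98.780,62.776) (closed)

G21
G90
G00 X51.497 Y73.859
M3 S367
G1 X159.139 Y15.515 F3368
G1 X148.056 Y70.212
M5
G00 X118.480 Y21.943
M3 S367
G1 X120.273 Y24.354 F3368
G1 X122.244 Y35.872
G1 X119.595 Y48.562
G1 X107.525 Y54.487
M5
G00 X98.780 Y62.776
M3 S367
G1 X85.374 Y35.171 F3368
G1 X54.977 Y39.390
G1 X49.596 Y69.603
G1 X76.668 Y84.056
G1 X98.780 Y62.776
M5
G00 X0.000 Y0.000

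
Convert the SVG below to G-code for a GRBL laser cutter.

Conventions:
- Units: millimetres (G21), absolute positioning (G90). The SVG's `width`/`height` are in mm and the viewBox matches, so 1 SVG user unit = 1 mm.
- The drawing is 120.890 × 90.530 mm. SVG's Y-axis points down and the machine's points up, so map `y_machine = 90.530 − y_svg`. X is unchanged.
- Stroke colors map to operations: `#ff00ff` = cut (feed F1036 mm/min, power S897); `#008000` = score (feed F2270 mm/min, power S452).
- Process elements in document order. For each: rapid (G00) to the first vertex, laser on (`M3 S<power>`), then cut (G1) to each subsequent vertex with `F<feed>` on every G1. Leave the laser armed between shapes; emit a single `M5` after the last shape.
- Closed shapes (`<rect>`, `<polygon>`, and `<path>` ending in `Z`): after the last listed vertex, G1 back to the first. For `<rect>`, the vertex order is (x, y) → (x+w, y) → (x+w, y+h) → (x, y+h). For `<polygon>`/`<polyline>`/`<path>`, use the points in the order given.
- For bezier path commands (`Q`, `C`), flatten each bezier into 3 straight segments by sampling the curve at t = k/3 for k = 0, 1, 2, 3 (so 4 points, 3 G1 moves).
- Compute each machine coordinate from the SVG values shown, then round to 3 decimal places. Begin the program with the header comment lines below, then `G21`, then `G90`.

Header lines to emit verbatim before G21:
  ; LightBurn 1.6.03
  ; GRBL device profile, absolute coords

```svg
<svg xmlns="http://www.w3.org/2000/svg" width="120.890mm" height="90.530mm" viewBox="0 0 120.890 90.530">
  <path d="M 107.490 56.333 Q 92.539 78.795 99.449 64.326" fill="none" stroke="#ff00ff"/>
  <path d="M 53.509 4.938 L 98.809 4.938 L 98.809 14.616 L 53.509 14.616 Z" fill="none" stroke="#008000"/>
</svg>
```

; LightBurn 1.6.03
; GRBL device profile, absolute coords
G21
G90
G00 X107.490 Y34.197
M3 S897
G1 X99.952 Y23.326 F1036
G1 X97.271 Y20.661 F1036
G1 X99.449 Y26.204 F1036
G00 X53.509 Y85.592
M3 S452
G1 X98.809 Y85.592 F2270
G1 X98.809 Y75.914 F2270
G1 X53.509 Y75.914 F2270
G1 X53.509 Y85.592 F2270
M5

1 u = 1 mm; y_m = 90.530 − y.

[1] `<path>` quadratic bezier, #ff00ff→cut S897 F1036: (107.490,34.197) → (99.952,23.326) → (97.271,20.661) → (99.449,26.204)

[2] `<path>` rectangle, #008000→score S452 F2270: (53.509,85.592) → (98.809,85.592) → (98.809,75.914) → (53.509,75.914) → (53.509,85.592) (closed)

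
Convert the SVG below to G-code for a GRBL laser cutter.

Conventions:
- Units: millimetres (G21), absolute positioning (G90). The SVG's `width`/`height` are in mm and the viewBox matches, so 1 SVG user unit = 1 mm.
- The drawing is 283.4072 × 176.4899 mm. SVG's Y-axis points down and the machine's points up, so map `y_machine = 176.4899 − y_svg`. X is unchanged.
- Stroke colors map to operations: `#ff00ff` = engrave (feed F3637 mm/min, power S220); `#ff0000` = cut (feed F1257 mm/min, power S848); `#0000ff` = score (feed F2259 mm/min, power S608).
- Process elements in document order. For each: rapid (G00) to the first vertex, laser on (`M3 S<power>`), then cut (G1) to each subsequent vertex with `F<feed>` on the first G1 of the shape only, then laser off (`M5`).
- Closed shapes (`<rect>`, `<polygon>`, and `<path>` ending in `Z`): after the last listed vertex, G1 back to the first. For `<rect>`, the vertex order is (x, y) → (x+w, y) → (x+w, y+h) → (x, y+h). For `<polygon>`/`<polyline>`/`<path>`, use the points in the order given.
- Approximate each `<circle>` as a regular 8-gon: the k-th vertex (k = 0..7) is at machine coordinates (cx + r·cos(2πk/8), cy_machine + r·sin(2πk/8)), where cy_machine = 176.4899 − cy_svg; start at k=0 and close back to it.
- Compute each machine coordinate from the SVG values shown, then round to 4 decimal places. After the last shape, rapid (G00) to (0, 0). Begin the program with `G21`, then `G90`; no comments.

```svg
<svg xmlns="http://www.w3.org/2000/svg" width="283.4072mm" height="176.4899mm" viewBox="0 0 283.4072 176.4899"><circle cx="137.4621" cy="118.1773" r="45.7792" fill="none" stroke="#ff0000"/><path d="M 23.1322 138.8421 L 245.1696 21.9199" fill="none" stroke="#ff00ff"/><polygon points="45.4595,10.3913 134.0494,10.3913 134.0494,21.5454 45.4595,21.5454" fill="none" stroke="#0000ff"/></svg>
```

Since the viewBox matches the mm dimensions, user units are millimetres directly. The only transform is the Y-flip y_m = 176.4899 − y_svg.

Shape 1 is a circle drawn with `<circle>`. Its stroke #ff0000 means cut at S848, F1257. After flipping Y the toolpath is (183.2413,58.3126) → (169.8329,90.6834) → (137.4621,104.0918) → (105.0913,90.6834) → (91.6829,58.3126) → (105.0913,25.9418) → (137.4621,12.5334) → (169.8329,25.9418) → (183.2413,58.3126), returning to the start.

Shape 2 is a line segment drawn with `<path>`. Its stroke #ff00ff means engrave at S220, F3637. After flipping Y the toolpath is (23.1322,37.6478) → (245.1696,154.5700).

Shape 3 is a rectangle drawn with `<polygon>`. Its stroke #0000ff means score at S608, F2259. After flipping Y the toolpath is (45.4595,166.0986) → (134.0494,166.0986) → (134.0494,154.9445) → (45.4595,154.9445) → (45.4595,166.0986), returning to the start.

G21
G90
G00 X183.2413 Y58.3126
M3 S848
G1 X169.8329 Y90.6834 F1257
G1 X137.4621 Y104.0918
G1 X105.0913 Y90.6834
G1 X91.6829 Y58.3126
G1 X105.0913 Y25.9418
G1 X137.4621 Y12.5334
G1 X169.8329 Y25.9418
G1 X183.2413 Y58.3126
M5
G00 X23.1322 Y37.6478
M3 S220
G1 X245.1696 Y154.5700 F3637
M5
G00 X45.4595 Y166.0986
M3 S608
G1 X134.0494 Y166.0986 F2259
G1 X134.0494 Y154.9445
G1 X45.4595 Y154.9445
G1 X45.4595 Y166.0986
M5
G00 X0.0000 Y0.0000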